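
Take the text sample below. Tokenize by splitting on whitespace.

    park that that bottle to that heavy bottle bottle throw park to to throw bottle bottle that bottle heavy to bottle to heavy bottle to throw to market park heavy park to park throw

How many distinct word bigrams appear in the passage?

34 tokens → 33 bigram windows in total.
Repeated bigrams (each contributes count−1 duplicates):
  bottle to: 3
  bottle bottle: 2
  heavy bottle: 2
  park to: 2
  that bottle: 2
  to throw: 2
7 duplicate windows → 33 − 7 = 26 distinct.

26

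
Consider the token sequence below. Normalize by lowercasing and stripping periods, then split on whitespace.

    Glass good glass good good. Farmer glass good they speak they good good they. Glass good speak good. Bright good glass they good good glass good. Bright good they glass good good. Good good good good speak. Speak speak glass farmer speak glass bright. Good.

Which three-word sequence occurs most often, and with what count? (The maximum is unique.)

"good good good", 4 times

Trigram frequencies (highest first):
  good good good: 4
  good glass good: 2
  glass good good: 2
  they good good: 2
  good they glass: 2
  they glass good: 2
  … (28 more, each ≤ 2)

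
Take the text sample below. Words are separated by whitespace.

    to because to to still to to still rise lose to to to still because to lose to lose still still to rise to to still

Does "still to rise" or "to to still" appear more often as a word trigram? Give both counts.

"still to rise": 1 occurrence
"to to still": 4 occurrences

"to to still" (4 vs 1)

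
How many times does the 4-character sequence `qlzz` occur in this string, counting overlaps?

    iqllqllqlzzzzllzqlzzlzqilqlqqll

Sliding a length-4 window over the 31 characters (28 positions):
  position 8–11: qlzz
  position 17–20: qlzz

2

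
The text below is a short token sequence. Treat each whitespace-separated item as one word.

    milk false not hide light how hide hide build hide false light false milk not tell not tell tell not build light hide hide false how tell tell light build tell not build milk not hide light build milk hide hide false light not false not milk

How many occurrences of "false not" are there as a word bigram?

Scanning the 46 overlapping bigram windows for "false not":
  position 2–3: false not
  position 45–46: false not

2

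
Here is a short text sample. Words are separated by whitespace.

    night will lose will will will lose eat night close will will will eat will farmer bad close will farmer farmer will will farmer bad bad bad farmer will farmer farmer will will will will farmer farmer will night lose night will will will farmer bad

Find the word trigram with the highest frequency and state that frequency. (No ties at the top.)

"will will will", 5 times

Trigram frequencies (highest first):
  will will will: 5
  will farmer bad: 3
  will farmer farmer: 3
  farmer farmer will: 3
  will will farmer: 3
  farmer will will: 2
  … (25 more, each ≤ 1)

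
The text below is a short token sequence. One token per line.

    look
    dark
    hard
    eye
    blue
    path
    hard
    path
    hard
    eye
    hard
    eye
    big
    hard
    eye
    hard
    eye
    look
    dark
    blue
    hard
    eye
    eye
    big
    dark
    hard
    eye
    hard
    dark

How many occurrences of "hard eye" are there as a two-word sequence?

7

Scanning the 28 overlapping bigram windows for "hard eye":
  position 3–4: hard eye
  position 9–10: hard eye
  position 11–12: hard eye
  position 14–15: hard eye
  position 16–17: hard eye
  position 21–22: hard eye
  position 26–27: hard eye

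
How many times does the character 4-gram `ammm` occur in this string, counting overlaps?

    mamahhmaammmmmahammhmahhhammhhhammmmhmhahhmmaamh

2

Sliding a length-4 window over the 48 characters (45 positions):
  position 9–12: ammm
  position 32–35: ammm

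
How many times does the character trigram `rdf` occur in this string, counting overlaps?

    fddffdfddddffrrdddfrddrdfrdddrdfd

Sliding a length-3 window over the 33 characters (31 positions):
  position 23–25: rdf
  position 30–32: rdf

2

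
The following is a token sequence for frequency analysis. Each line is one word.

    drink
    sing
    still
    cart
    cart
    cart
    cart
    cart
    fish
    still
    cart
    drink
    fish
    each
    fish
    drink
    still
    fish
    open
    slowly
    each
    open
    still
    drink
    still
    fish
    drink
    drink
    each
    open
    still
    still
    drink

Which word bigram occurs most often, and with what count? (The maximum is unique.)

Bigram frequencies (highest first):
  cart cart: 4
  still cart: 2
  fish drink: 2
  drink still: 2
  still fish: 2
  each open: 2
  … (16 more, each ≤ 2)

"cart cart", 4 times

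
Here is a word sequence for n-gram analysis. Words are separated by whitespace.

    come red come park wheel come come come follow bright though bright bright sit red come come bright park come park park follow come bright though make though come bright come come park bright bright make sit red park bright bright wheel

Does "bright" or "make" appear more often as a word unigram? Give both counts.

"bright" (10 vs 2)

"bright": 10 occurrences
"make": 2 occurrences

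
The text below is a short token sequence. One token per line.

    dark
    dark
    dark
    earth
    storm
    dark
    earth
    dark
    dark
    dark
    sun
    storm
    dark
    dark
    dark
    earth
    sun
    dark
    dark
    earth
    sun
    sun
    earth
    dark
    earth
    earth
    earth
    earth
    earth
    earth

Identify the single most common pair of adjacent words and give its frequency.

"dark dark", 7 times

Bigram frequencies (highest first):
  dark dark: 7
  dark earth: 5
  earth earth: 5
  storm dark: 2
  earth dark: 2
  earth sun: 2
  … (6 more, each ≤ 1)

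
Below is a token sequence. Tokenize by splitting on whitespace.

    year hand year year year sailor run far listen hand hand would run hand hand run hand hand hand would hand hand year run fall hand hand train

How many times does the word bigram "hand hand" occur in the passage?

Scanning the 27 overlapping bigram windows for "hand hand":
  position 10–11: hand hand
  position 14–15: hand hand
  position 17–18: hand hand
  position 18–19: hand hand
  position 21–22: hand hand
  position 26–27: hand hand

6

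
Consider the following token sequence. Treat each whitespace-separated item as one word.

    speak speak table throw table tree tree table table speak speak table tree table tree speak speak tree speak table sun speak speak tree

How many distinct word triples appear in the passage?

20

24 tokens → 22 trigram windows in total.
Repeated trigrams (each contributes count−1 duplicates):
  speak speak table: 2
  speak speak tree: 2
2 duplicate windows → 22 − 2 = 20 distinct.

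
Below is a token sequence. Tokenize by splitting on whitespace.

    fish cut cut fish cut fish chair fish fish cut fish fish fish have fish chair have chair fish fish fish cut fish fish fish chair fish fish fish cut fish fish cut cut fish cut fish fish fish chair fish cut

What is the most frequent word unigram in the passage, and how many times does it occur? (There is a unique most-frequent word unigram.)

Unigram frequencies (highest first):
  fish: 25
  cut: 10
  chair: 5
  have: 2

"fish", 25 times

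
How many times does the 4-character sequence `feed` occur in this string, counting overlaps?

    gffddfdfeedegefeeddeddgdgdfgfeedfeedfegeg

4

Sliding a length-4 window over the 41 characters (38 positions):
  position 8–11: feed
  position 15–18: feed
  position 29–32: feed
  position 33–36: feed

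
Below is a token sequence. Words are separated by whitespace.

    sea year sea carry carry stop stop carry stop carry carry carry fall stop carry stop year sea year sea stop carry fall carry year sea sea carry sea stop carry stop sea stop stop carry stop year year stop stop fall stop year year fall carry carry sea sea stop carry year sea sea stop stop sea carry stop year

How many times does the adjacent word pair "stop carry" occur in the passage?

7

Scanning the 60 overlapping bigram windows for "stop carry":
  position 7–8: stop carry
  position 9–10: stop carry
  position 14–15: stop carry
  position 21–22: stop carry
  position 30–31: stop carry
  position 35–36: stop carry
  position 51–52: stop carry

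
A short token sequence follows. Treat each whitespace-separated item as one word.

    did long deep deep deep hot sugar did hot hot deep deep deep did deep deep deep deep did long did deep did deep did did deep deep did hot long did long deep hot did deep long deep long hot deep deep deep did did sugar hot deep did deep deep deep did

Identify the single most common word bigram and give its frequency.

Bigram frequencies (highest first):
  deep deep: 12
  deep did: 8
  did deep: 6
  did long: 3
  long deep: 3
  hot deep: 3
  … (13 more, each ≤ 2)

"deep deep", 12 times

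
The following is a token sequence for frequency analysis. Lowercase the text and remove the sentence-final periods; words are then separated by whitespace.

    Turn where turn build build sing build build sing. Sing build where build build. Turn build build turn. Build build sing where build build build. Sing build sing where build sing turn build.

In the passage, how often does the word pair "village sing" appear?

Scanning the 32 overlapping bigram windows for "village sing":
  (none found)

0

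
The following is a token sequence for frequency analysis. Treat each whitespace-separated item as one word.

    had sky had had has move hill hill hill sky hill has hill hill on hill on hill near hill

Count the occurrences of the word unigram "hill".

9

Scanning the 20 tokens for "hill":
  position 7: hill
  position 8: hill
  position 9: hill
  position 11: hill
  position 13: hill
  position 14: hill
  position 16: hill
  position 18: hill
  position 20: hill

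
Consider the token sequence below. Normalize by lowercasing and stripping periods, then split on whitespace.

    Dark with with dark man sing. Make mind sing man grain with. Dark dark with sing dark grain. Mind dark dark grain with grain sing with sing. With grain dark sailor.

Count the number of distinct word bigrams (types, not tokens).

22

31 tokens → 30 bigram windows in total.
Repeated bigrams (each contributes count−1 duplicates):
  dark dark: 2
  dark grain: 2
  dark with: 2
  grain with: 2
  sing with: 2
  with dark: 2
  with grain: 2
  with sing: 2
8 duplicate windows → 30 − 8 = 22 distinct.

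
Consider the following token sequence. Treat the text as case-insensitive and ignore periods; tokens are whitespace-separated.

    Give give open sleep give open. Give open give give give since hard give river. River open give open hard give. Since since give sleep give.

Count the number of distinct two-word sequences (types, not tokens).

26 tokens → 25 bigram windows in total.
Repeated bigrams (each contributes count−1 duplicates):
  give open: 4
  give give: 3
  open give: 3
  give since: 2
  hard give: 2
  sleep give: 2
10 duplicate windows → 25 − 10 = 15 distinct.

15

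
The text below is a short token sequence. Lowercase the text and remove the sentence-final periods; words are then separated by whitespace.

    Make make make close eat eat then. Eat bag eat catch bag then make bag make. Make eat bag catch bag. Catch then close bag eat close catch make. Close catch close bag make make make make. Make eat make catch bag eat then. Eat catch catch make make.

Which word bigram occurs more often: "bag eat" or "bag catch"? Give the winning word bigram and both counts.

"bag eat": 3 occurrences
"bag catch": 2 occurrences

"bag eat" (3 vs 2)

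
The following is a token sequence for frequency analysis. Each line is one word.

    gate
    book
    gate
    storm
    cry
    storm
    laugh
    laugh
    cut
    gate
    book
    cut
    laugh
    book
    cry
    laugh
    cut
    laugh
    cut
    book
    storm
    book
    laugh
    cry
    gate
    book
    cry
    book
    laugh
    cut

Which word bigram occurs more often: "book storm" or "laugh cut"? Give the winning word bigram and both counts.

"laugh cut" (4 vs 1)

"book storm": 1 occurrence
"laugh cut": 4 occurrences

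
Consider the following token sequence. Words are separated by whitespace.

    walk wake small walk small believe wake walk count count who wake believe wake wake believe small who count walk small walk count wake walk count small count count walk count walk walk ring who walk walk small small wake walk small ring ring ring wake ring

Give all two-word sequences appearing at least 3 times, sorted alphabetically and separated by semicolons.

count walk; wake walk; walk count; walk small

Bigram counts meeting the condition (at least 3 times):
  count walk: 3
  wake walk: 3
  walk count: 4
  walk small: 4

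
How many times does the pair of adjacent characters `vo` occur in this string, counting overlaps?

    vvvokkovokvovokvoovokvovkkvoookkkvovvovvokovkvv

11

Sliding a length-2 window over the 47 characters (46 positions):
  position 3–4: vo
  position 8–9: vo
  position 11–12: vo
  position 13–14: vo
  position 16–17: vo
  position 19–20: vo
  position 22–23: vo
  position 27–28: vo
  position 34–35: vo
  position 37–38: vo
  … (1 more)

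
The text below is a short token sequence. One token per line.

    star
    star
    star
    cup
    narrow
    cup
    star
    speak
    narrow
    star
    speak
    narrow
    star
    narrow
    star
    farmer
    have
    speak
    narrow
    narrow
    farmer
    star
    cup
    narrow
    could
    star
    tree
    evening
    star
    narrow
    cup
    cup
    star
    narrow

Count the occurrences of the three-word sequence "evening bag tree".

Scanning the 32 overlapping trigram windows for "evening bag tree":
  (none found)

0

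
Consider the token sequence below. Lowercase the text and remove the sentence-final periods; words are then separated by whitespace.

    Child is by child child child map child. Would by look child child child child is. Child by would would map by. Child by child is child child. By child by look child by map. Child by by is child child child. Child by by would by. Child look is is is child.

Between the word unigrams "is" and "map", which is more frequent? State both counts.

"is" (7 vs 3)

"is": 7 occurrences
"map": 3 occurrences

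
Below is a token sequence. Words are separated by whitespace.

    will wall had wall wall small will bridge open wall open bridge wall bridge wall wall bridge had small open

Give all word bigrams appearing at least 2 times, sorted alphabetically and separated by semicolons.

Bigram counts meeting the condition (at least 2 times):
  bridge wall: 2
  wall bridge: 2
  wall wall: 2

bridge wall; wall bridge; wall wall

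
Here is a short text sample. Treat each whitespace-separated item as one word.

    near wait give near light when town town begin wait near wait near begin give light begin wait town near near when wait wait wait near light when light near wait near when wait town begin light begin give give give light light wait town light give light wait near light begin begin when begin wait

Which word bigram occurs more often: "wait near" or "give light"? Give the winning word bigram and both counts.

"wait near" (5 vs 3)

"wait near": 5 occurrences
"give light": 3 occurrences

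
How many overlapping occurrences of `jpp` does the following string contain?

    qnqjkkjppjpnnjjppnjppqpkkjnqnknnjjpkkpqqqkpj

Sliding a length-3 window over the 44 characters (42 positions):
  position 7–9: jpp
  position 15–17: jpp
  position 19–21: jpp

3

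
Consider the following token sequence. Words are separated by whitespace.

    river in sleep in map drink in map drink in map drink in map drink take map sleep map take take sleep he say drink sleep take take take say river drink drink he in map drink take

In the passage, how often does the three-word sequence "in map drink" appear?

5

Scanning the 36 overlapping trigram windows for "in map drink":
  position 4–6: in map drink
  position 7–9: in map drink
  position 10–12: in map drink
  position 13–15: in map drink
  position 35–37: in map drink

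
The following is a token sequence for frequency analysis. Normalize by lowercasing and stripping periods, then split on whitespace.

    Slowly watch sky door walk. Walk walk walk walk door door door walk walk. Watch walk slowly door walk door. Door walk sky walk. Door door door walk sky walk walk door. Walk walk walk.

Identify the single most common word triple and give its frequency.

Trigram frequencies (highest first):
  walk walk walk: 4
  door walk walk: 3
  walk door door: 3
  door door walk: 3
  walk walk door: 2
  door door door: 2
  … (14 more, each ≤ 2)

"walk walk walk", 4 times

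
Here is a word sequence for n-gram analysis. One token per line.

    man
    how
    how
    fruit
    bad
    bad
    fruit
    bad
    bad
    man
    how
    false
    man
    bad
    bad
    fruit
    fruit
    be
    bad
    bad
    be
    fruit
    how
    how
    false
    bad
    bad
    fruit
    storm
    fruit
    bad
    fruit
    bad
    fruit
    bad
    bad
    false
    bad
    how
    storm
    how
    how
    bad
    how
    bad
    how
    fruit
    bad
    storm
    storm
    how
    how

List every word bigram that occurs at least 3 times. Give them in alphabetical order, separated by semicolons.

Bigram counts meeting the condition (at least 3 times):
  bad bad: 6
  bad fruit: 5
  bad how: 3
  fruit bad: 6
  how how: 4

bad bad; bad fruit; bad how; fruit bad; how how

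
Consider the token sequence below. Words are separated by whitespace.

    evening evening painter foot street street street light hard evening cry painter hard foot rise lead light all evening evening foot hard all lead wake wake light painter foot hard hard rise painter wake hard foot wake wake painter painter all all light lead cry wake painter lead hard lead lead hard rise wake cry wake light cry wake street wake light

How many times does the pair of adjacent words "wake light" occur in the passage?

3

Scanning the 61 overlapping bigram windows for "wake light":
  position 26–27: wake light
  position 56–57: wake light
  position 61–62: wake light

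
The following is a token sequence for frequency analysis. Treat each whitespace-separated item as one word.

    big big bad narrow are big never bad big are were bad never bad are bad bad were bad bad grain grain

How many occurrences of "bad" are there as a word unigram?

8

Scanning the 22 tokens for "bad":
  position 3: bad
  position 8: bad
  position 12: bad
  position 14: bad
  position 16: bad
  position 17: bad
  position 19: bad
  position 20: bad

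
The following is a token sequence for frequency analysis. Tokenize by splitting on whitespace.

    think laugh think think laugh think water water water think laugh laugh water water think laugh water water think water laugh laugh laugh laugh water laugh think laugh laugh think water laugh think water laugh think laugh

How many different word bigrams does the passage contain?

37 tokens → 36 bigram windows in total.
Repeated bigrams (each contributes count−1 duplicates):
  laugh think: 6
  think laugh: 6
  laugh laugh: 5
  think water: 4
  water laugh: 4
  water water: 4
  laugh water: 3
  water think: 3
27 duplicate windows → 36 − 27 = 9 distinct.

9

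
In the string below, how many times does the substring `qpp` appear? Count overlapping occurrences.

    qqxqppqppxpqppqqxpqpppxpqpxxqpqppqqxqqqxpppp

5

Sliding a length-3 window over the 44 characters (42 positions):
  position 4–6: qpp
  position 7–9: qpp
  position 12–14: qpp
  position 19–21: qpp
  position 31–33: qpp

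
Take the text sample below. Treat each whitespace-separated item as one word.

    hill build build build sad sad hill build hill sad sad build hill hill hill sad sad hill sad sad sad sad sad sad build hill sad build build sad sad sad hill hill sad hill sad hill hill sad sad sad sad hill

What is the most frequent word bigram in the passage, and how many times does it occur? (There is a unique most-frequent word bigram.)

Bigram frequencies (highest first):
  sad sad: 13
  hill sad: 7
  sad hill: 6
  hill hill: 4
  build build: 3
  build hill: 3
  … (3 more, each ≤ 3)

"sad sad", 13 times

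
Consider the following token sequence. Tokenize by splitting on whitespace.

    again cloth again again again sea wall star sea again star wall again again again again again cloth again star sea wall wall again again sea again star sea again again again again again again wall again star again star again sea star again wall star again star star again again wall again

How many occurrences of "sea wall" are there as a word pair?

Scanning the 52 overlapping bigram windows for "sea wall":
  position 6–7: sea wall
  position 21–22: sea wall

2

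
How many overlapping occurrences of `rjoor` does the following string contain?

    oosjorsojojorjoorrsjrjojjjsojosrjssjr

Sliding a length-5 window over the 37 characters (33 positions):
  position 13–17: rjoor

1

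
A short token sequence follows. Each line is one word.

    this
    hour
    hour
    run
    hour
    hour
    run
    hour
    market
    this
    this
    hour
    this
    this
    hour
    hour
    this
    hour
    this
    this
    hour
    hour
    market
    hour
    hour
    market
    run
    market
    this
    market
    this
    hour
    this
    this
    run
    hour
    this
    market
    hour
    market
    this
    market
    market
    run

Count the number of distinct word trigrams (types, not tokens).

29

44 tokens → 42 trigram windows in total.
Repeated trigrams (each contributes count−1 duplicates):
  hour this this: 3
  this hour hour: 3
  this hour this: 3
  this this hour: 3
  hour hour market: 2
  hour hour run: 2
  hour market this: 2
  hour run hour: 2
  … (1 more repeated)
13 duplicate windows → 42 − 13 = 29 distinct.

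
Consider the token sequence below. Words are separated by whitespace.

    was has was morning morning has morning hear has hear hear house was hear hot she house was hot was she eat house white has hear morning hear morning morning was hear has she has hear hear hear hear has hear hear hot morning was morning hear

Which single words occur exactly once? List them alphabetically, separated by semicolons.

Unigram counts meeting the condition (exactly once):
  eat: 1
  white: 1

eat; white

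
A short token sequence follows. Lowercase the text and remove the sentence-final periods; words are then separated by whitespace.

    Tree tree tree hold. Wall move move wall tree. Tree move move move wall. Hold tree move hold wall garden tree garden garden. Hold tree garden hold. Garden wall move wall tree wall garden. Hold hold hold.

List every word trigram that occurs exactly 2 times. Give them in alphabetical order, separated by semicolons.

Trigram counts meeting the condition (exactly 2 times):
  move move wall: 2
  move wall tree: 2

move move wall; move wall tree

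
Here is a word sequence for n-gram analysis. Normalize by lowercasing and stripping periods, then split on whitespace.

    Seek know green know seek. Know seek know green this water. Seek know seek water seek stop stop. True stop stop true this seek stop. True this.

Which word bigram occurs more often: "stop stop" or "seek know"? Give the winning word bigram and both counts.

"seek know" (4 vs 2)

"stop stop": 2 occurrences
"seek know": 4 occurrences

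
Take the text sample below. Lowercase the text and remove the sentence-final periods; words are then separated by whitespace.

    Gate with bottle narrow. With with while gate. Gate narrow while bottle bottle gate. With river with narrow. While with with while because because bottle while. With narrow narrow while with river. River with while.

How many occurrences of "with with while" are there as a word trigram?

Scanning the 33 overlapping trigram windows for "with with while":
  position 5–7: with with while
  position 20–22: with with while

2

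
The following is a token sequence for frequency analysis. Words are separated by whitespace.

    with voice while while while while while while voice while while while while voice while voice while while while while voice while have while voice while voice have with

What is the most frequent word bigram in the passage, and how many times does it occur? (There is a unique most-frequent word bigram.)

Bigram frequencies (highest first):
  while while: 11
  voice while: 6
  while voice: 6
  with voice: 1
  while have: 1
  have while: 1
  … (2 more, each ≤ 1)

"while while", 11 times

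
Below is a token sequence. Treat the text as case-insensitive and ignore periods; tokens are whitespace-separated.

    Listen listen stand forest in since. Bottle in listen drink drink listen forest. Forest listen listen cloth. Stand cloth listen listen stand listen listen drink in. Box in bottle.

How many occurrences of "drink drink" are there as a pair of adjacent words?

1

Scanning the 28 overlapping bigram windows for "drink drink":
  position 10–11: drink drink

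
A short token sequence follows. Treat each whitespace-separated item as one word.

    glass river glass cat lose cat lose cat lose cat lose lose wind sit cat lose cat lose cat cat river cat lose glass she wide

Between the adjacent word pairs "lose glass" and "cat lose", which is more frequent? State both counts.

"lose glass": 1 occurrence
"cat lose": 7 occurrences

"cat lose" (7 vs 1)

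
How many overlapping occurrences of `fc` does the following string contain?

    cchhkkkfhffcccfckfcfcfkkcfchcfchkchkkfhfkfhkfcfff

Sliding a length-2 window over the 49 characters (48 positions):
  position 11–12: fc
  position 15–16: fc
  position 18–19: fc
  position 20–21: fc
  position 26–27: fc
  position 30–31: fc
  position 45–46: fc

7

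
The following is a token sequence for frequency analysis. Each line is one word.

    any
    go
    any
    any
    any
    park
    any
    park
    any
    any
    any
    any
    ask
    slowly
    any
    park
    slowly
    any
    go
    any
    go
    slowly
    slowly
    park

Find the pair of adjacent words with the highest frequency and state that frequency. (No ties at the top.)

"any any", 5 times

Bigram frequencies (highest first):
  any any: 5
  any go: 3
  any park: 3
  go any: 2
  park any: 2
  slowly any: 2
  … (6 more, each ≤ 1)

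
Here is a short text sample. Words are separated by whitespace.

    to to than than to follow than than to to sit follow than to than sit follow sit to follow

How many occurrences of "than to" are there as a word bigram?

3

Scanning the 19 overlapping bigram windows for "than to":
  position 4–5: than to
  position 8–9: than to
  position 13–14: than to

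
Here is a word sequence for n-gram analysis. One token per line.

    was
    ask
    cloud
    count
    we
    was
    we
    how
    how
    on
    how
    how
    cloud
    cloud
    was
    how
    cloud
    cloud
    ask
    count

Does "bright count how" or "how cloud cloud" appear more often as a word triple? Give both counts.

"bright count how": 0 occurrences
"how cloud cloud": 2 occurrences

"how cloud cloud" (2 vs 0)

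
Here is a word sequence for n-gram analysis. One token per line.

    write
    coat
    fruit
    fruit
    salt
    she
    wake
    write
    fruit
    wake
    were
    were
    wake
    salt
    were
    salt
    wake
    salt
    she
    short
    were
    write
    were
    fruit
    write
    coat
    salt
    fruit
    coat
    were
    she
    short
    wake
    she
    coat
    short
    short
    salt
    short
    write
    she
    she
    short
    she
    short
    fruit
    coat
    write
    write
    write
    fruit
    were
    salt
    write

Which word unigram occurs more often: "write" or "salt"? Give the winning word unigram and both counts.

"write" (9 vs 7)

"write": 9 occurrences
"salt": 7 occurrences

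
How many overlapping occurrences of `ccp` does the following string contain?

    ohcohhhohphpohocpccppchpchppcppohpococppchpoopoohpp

1

Sliding a length-3 window over the 51 characters (49 positions):
  position 18–20: ccp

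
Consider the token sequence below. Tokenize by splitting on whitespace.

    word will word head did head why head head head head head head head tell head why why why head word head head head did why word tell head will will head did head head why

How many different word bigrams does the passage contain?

18

36 tokens → 35 bigram windows in total.
Repeated bigrams (each contributes count−1 duplicates):
  head head: 9
  head did: 3
  head why: 3
  did head: 2
  tell head: 2
  why head: 2
  why why: 2
  word head: 2
17 duplicate windows → 35 − 17 = 18 distinct.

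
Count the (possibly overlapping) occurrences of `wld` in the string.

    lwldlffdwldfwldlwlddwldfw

Sliding a length-3 window over the 25 characters (23 positions):
  position 2–4: wld
  position 9–11: wld
  position 13–15: wld
  position 17–19: wld
  position 21–23: wld

5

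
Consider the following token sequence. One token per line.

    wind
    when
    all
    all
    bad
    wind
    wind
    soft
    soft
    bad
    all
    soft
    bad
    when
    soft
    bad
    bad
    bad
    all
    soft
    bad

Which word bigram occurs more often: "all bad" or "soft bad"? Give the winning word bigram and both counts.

"soft bad" (4 vs 1)

"all bad": 1 occurrence
"soft bad": 4 occurrences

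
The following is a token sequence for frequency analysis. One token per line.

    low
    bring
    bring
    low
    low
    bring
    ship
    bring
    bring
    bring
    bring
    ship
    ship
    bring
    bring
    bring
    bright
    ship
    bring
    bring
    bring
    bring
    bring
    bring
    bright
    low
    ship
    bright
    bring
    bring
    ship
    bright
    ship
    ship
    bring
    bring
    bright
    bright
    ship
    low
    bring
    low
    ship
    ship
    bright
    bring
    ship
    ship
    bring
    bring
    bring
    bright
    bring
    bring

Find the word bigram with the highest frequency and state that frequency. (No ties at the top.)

Bigram frequencies (highest first):
  bring bring: 16
  ship bring: 5
  bring ship: 4
  ship ship: 4
  bring bright: 4
  low bring: 3
  … (9 more, each ≤ 3)

"bring bring", 16 times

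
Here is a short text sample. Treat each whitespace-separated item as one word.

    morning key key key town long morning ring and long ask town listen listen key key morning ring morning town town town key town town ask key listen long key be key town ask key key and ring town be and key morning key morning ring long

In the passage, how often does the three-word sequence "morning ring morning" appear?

Scanning the 45 overlapping trigram windows for "morning ring morning":
  position 17–19: morning ring morning

1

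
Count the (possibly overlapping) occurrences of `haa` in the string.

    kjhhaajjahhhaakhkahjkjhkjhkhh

2

Sliding a length-3 window over the 29 characters (27 positions):
  position 4–6: haa
  position 12–14: haa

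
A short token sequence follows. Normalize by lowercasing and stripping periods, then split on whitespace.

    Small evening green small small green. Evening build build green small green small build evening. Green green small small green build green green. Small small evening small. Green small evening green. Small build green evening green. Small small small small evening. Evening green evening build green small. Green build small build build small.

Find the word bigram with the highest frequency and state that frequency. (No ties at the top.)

"green small", 9 times

Bigram frequencies (highest first):
  green small: 9
  small small: 6
  evening green: 5
  small green: 5
  small evening: 4
  build green: 4
  … (10 more, each ≤ 3)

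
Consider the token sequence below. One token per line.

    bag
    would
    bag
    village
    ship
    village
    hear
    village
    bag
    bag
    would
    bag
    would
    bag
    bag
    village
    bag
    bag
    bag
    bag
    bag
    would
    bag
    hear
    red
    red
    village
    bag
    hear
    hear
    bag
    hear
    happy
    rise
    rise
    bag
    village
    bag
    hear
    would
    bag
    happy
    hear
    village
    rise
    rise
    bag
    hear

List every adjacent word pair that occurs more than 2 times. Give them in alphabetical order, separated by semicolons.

bag bag; bag hear; bag village; bag would; village bag; would bag

Bigram counts meeting the condition (more than 2 times):
  bag bag: 6
  bag hear: 5
  bag village: 3
  bag would: 4
  village bag: 4
  would bag: 5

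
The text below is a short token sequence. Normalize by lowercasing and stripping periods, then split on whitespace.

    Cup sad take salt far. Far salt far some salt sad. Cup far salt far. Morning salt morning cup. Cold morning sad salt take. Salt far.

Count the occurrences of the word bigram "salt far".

Scanning the 25 overlapping bigram windows for "salt far":
  position 4–5: salt far
  position 7–8: salt far
  position 14–15: salt far
  position 25–26: salt far

4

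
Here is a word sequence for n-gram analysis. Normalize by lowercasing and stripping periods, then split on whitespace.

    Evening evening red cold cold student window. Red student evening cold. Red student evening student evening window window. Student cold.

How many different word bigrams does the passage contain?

20 tokens → 19 bigram windows in total.
Repeated bigrams (each contributes count−1 duplicates):
  student evening: 3
  red student: 2
3 duplicate windows → 19 − 3 = 16 distinct.

16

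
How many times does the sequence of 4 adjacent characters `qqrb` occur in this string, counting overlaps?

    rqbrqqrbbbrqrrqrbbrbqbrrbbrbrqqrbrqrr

Sliding a length-4 window over the 37 characters (34 positions):
  position 5–8: qqrb
  position 30–33: qqrb

2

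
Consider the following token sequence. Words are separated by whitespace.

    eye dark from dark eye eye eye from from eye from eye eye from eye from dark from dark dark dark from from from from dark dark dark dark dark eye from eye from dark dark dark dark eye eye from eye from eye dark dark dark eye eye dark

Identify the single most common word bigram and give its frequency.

"dark dark", 11 times

Bigram frequencies (highest first):
  dark dark: 11
  eye from: 8
  from eye: 6
  from dark: 5
  eye eye: 5
  dark eye: 4
  … (3 more, each ≤ 4)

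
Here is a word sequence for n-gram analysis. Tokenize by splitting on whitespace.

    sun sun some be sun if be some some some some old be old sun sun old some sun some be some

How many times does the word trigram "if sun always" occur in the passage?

0

Scanning the 20 overlapping trigram windows for "if sun always":
  (none found)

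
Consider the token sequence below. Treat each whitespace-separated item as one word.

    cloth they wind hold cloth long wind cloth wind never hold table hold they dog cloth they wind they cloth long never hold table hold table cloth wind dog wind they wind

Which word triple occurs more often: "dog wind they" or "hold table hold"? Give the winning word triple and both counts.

"dog wind they": 1 occurrence
"hold table hold": 2 occurrences

"hold table hold" (2 vs 1)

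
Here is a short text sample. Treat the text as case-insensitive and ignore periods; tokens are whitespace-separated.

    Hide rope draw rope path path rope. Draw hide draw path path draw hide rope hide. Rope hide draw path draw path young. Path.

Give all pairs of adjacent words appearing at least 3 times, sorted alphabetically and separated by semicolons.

draw path; hide rope

Bigram counts meeting the condition (at least 3 times):
  draw path: 3
  hide rope: 3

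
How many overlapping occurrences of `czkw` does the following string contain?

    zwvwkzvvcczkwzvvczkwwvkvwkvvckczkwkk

3

Sliding a length-4 window over the 36 characters (33 positions):
  position 10–13: czkw
  position 17–20: czkw
  position 31–34: czkw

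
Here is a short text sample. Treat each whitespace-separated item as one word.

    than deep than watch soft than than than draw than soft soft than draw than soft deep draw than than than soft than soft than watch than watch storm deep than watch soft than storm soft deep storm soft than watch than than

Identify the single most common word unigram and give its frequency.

Unigram frequencies (highest first):
  than: 19
  soft: 9
  watch: 5
  deep: 4
  draw: 3
  storm: 3

"than", 19 times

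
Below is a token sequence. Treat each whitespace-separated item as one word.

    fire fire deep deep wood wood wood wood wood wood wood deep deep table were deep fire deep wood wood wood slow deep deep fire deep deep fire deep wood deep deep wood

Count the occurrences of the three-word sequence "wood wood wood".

6

Scanning the 31 overlapping trigram windows for "wood wood wood":
  position 5–7: wood wood wood
  position 6–8: wood wood wood
  position 7–9: wood wood wood
  position 8–10: wood wood wood
  position 9–11: wood wood wood
  position 19–21: wood wood wood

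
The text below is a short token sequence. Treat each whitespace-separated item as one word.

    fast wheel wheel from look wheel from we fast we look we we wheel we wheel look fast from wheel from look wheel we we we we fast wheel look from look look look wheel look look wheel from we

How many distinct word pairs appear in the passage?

19

40 tokens → 39 bigram windows in total.
Repeated bigrams (each contributes count−1 duplicates):
  look wheel: 4
  we we: 4
  wheel from: 4
  from look: 3
  look look: 3
  wheel look: 3
  fast wheel: 2
  from we: 2
  … (3 more repeated)
20 duplicate windows → 39 − 20 = 19 distinct.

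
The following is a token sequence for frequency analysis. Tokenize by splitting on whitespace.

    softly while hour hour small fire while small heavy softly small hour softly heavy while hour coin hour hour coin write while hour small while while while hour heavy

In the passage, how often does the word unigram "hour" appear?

8

Scanning the 29 tokens for "hour":
  position 3: hour
  position 4: hour
  position 12: hour
  position 16: hour
  position 18: hour
  position 19: hour
  position 23: hour
  position 28: hour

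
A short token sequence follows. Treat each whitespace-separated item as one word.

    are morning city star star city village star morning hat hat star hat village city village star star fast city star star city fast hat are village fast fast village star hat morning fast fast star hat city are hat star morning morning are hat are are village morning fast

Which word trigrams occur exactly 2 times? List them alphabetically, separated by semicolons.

city star star; city village star; star star city

Trigram counts meeting the condition (exactly 2 times):
  city star star: 2
  city village star: 2
  star star city: 2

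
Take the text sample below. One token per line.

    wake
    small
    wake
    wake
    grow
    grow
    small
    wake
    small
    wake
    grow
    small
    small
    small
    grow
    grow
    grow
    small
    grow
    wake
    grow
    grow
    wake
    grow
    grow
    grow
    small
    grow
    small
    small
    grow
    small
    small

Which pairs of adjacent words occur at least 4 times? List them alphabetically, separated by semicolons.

Bigram counts meeting the condition (at least 4 times):
  grow grow: 6
  grow small: 6
  small grow: 4
  small small: 4
  wake grow: 4

grow grow; grow small; small grow; small small; wake grow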